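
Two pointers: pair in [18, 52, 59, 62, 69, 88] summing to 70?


lo=0(18)+hi=5(88)=106
lo=0(18)+hi=4(69)=87
lo=0(18)+hi=3(62)=80
lo=0(18)+hi=2(59)=77
lo=0(18)+hi=1(52)=70

Yes: 18+52=70


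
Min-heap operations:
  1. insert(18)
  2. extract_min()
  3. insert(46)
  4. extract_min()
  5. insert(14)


insert(18) -> [18]
extract_min()->18, []
insert(46) -> [46]
extract_min()->46, []
insert(14) -> [14]

Final heap: [14]


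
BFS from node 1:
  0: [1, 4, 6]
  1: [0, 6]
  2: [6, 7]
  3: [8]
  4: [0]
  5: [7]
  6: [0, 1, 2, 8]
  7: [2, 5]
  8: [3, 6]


Visit 1, enqueue [0, 6]
Visit 0, enqueue [4]
Visit 6, enqueue [2, 8]
Visit 4, enqueue []
Visit 2, enqueue [7]
Visit 8, enqueue [3]
Visit 7, enqueue [5]
Visit 3, enqueue []
Visit 5, enqueue []

BFS order: [1, 0, 6, 4, 2, 8, 7, 3, 5]


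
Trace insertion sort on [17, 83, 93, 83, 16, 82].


Initial: [17, 83, 93, 83, 16, 82]
Insert 83: [17, 83, 93, 83, 16, 82]
Insert 93: [17, 83, 93, 83, 16, 82]
Insert 83: [17, 83, 83, 93, 16, 82]
Insert 16: [16, 17, 83, 83, 93, 82]
Insert 82: [16, 17, 82, 83, 83, 93]

Sorted: [16, 17, 82, 83, 83, 93]


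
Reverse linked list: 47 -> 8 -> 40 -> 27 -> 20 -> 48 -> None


Step 1: curr=47, set curr.next=prev(None) | reversed so far: 47
Step 2: curr=8, set curr.next=prev(47) | reversed so far: 8 -> 47
Step 3: curr=40, set curr.next=prev(8) | reversed so far: 40 -> 8 -> 47
Step 4: curr=27, set curr.next=prev(40) | reversed so far: 27 -> 40 -> 8 -> 47
Step 5: curr=20, set curr.next=prev(27) | reversed so far: 20 -> 27 -> 40 -> 8 -> 47
Step 6: curr=48, set curr.next=prev(20) | reversed so far: 48 -> 20 -> 27 -> 40 -> 8 -> 47

48 -> 20 -> 27 -> 40 -> 8 -> 47 -> None


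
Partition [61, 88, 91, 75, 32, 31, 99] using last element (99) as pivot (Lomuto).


Pivot: 99
  61 <= 99: advance i (no swap)
  88 <= 99: advance i (no swap)
  91 <= 99: advance i (no swap)
  75 <= 99: advance i (no swap)
  32 <= 99: advance i (no swap)
  31 <= 99: advance i (no swap)
Place pivot at 6: [61, 88, 91, 75, 32, 31, 99]

Partitioned: [61, 88, 91, 75, 32, 31, 99]


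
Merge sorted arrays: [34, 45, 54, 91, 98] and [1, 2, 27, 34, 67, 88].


Take 1 from B
Take 2 from B
Take 27 from B
Take 34 from A
Take 34 from B
Take 45 from A
Take 54 from A
Take 67 from B
Take 88 from B

Merged: [1, 2, 27, 34, 34, 45, 54, 67, 88, 91, 98]


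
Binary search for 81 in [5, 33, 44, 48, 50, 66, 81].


Step 1: lo=0, hi=6, mid=3, val=48
Step 2: lo=4, hi=6, mid=5, val=66
Step 3: lo=6, hi=6, mid=6, val=81

Found at index 6


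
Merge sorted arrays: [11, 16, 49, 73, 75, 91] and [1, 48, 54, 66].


Take 1 from B
Take 11 from A
Take 16 from A
Take 48 from B
Take 49 from A
Take 54 from B
Take 66 from B

Merged: [1, 11, 16, 48, 49, 54, 66, 73, 75, 91]


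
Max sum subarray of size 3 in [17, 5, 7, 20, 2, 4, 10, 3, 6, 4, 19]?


[0:3]: 29
[1:4]: 32
[2:5]: 29
[3:6]: 26
[4:7]: 16
[5:8]: 17
[6:9]: 19
[7:10]: 13
[8:11]: 29

Max: 32 at [1:4]


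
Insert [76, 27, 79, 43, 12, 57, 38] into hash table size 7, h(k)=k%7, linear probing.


Insert 76: h=6 -> slot 6
Insert 27: h=6, 1 probes -> slot 0
Insert 79: h=2 -> slot 2
Insert 43: h=1 -> slot 1
Insert 12: h=5 -> slot 5
Insert 57: h=1, 2 probes -> slot 3
Insert 38: h=3, 1 probes -> slot 4

Table: [27, 43, 79, 57, 38, 12, 76]


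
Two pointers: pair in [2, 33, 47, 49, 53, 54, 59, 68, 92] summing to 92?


lo=0(2)+hi=8(92)=94
lo=0(2)+hi=7(68)=70
lo=1(33)+hi=7(68)=101
lo=1(33)+hi=6(59)=92

Yes: 33+59=92


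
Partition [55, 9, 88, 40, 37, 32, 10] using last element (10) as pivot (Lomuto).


Pivot: 10
  9 <= 10: swap -> [9, 55, 88, 40, 37, 32, 10]
Place pivot at 1: [9, 10, 88, 40, 37, 32, 55]

Partitioned: [9, 10, 88, 40, 37, 32, 55]


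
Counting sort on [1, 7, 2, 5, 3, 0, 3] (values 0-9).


Input: [1, 7, 2, 5, 3, 0, 3]
Counts: [1, 1, 1, 2, 0, 1, 0, 1, 0, 0]

Sorted: [0, 1, 2, 3, 3, 5, 7]


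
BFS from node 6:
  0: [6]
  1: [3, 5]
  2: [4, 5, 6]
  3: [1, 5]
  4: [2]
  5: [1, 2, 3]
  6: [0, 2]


Visit 6, enqueue [0, 2]
Visit 0, enqueue []
Visit 2, enqueue [4, 5]
Visit 4, enqueue []
Visit 5, enqueue [1, 3]
Visit 1, enqueue []
Visit 3, enqueue []

BFS order: [6, 0, 2, 4, 5, 1, 3]


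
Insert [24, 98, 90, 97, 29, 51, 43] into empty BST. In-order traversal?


Insert 24: root
Insert 98: R from 24
Insert 90: R from 24 -> L from 98
Insert 97: R from 24 -> L from 98 -> R from 90
Insert 29: R from 24 -> L from 98 -> L from 90
Insert 51: R from 24 -> L from 98 -> L from 90 -> R from 29
Insert 43: R from 24 -> L from 98 -> L from 90 -> R from 29 -> L from 51

In-order: [24, 29, 43, 51, 90, 97, 98]


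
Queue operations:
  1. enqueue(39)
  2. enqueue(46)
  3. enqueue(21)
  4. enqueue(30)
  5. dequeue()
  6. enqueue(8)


enqueue(39) -> [39]
enqueue(46) -> [39, 46]
enqueue(21) -> [39, 46, 21]
enqueue(30) -> [39, 46, 21, 30]
dequeue()->39, [46, 21, 30]
enqueue(8) -> [46, 21, 30, 8]

Final queue: [46, 21, 30, 8]


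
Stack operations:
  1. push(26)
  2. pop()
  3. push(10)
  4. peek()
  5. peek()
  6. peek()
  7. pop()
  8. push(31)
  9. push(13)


push(26) -> [26]
pop()->26, []
push(10) -> [10]
peek()->10
peek()->10
peek()->10
pop()->10, []
push(31) -> [31]
push(13) -> [31, 13]

Final stack: [31, 13]


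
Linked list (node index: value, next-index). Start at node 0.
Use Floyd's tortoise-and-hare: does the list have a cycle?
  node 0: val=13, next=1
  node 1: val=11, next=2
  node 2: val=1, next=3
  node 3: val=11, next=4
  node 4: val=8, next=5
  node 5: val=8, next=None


Floyd's tortoise (slow, +1) and hare (fast, +2):
  init: slow=0, fast=0
  step 1: slow=1, fast=2
  step 2: slow=2, fast=4
  step 3: fast 4->5->None, no cycle

Cycle: no


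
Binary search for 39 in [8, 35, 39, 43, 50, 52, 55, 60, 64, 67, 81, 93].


Step 1: lo=0, hi=11, mid=5, val=52
Step 2: lo=0, hi=4, mid=2, val=39

Found at index 2


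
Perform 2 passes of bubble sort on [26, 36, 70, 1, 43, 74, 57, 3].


Initial: [26, 36, 70, 1, 43, 74, 57, 3]
Pass 1: [26, 36, 1, 43, 70, 57, 3, 74] (4 swaps)
Pass 2: [26, 1, 36, 43, 57, 3, 70, 74] (3 swaps)

After 2 passes: [26, 1, 36, 43, 57, 3, 70, 74]


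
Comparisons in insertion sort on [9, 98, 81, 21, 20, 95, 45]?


Algorithm: insertion sort
Input: [9, 98, 81, 21, 20, 95, 45]
Sorted: [9, 20, 21, 45, 81, 95, 98]

16


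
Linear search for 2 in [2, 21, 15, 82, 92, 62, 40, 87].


i=0: 2==2 found!

Found at 0, 1 comps


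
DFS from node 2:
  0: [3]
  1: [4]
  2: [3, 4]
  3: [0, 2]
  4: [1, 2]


Visit 2, push [4, 3]
Visit 3, push [0]
Visit 0, push []
Visit 4, push [1]
Visit 1, push []

DFS order: [2, 3, 0, 4, 1]


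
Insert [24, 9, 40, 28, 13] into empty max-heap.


Insert 24: [24]
Insert 9: [24, 9]
Insert 40: [40, 9, 24]
Insert 28: [40, 28, 24, 9]
Insert 13: [40, 28, 24, 9, 13]

Final heap: [40, 28, 24, 9, 13]


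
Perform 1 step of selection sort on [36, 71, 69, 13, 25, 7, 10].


Initial: [36, 71, 69, 13, 25, 7, 10]
Step 1: min=7 at 5
  Swap: [7, 71, 69, 13, 25, 36, 10]

After 1 step: [7, 71, 69, 13, 25, 36, 10]


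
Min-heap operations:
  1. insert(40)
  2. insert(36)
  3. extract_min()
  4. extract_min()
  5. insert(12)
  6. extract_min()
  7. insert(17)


insert(40) -> [40]
insert(36) -> [36, 40]
extract_min()->36, [40]
extract_min()->40, []
insert(12) -> [12]
extract_min()->12, []
insert(17) -> [17]

Final heap: [17]


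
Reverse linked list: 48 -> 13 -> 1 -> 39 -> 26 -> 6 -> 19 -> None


Step 1: curr=48, set curr.next=prev(None) | reversed so far: 48
Step 2: curr=13, set curr.next=prev(48) | reversed so far: 13 -> 48
Step 3: curr=1, set curr.next=prev(13) | reversed so far: 1 -> 13 -> 48
Step 4: curr=39, set curr.next=prev(1) | reversed so far: 39 -> 1 -> 13 -> 48
Step 5: curr=26, set curr.next=prev(39) | reversed so far: 26 -> 39 -> 1 -> 13 -> 48
Step 6: curr=6, set curr.next=prev(26) | reversed so far: 6 -> 26 -> 39 -> 1 -> 13 -> 48
Step 7: curr=19, set curr.next=prev(6) | reversed so far: 19 -> 6 -> 26 -> 39 -> 1 -> 13 -> 48

19 -> 6 -> 26 -> 39 -> 1 -> 13 -> 48 -> None


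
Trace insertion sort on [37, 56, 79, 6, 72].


Initial: [37, 56, 79, 6, 72]
Insert 56: [37, 56, 79, 6, 72]
Insert 79: [37, 56, 79, 6, 72]
Insert 6: [6, 37, 56, 79, 72]
Insert 72: [6, 37, 56, 72, 79]

Sorted: [6, 37, 56, 72, 79]


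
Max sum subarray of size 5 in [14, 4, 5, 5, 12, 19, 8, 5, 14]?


[0:5]: 40
[1:6]: 45
[2:7]: 49
[3:8]: 49
[4:9]: 58

Max: 58 at [4:9]


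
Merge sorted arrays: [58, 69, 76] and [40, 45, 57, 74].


Take 40 from B
Take 45 from B
Take 57 from B
Take 58 from A
Take 69 from A
Take 74 from B

Merged: [40, 45, 57, 58, 69, 74, 76]


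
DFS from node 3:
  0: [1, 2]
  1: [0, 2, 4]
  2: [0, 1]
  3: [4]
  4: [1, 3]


Visit 3, push [4]
Visit 4, push [1]
Visit 1, push [2, 0]
Visit 0, push [2]
Visit 2, push []

DFS order: [3, 4, 1, 0, 2]


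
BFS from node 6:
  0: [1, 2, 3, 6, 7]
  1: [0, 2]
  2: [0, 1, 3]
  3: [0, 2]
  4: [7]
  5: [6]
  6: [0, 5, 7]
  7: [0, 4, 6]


Visit 6, enqueue [0, 5, 7]
Visit 0, enqueue [1, 2, 3]
Visit 5, enqueue []
Visit 7, enqueue [4]
Visit 1, enqueue []
Visit 2, enqueue []
Visit 3, enqueue []
Visit 4, enqueue []

BFS order: [6, 0, 5, 7, 1, 2, 3, 4]


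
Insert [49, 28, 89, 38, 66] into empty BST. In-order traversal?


Insert 49: root
Insert 28: L from 49
Insert 89: R from 49
Insert 38: L from 49 -> R from 28
Insert 66: R from 49 -> L from 89

In-order: [28, 38, 49, 66, 89]


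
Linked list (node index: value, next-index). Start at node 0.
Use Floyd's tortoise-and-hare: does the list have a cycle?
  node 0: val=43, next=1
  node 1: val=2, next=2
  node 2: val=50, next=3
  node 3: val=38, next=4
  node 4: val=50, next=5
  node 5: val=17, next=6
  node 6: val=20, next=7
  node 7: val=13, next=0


Floyd's tortoise (slow, +1) and hare (fast, +2):
  init: slow=0, fast=0
  step 1: slow=1, fast=2
  step 2: slow=2, fast=4
  step 3: slow=3, fast=6
  step 4: slow=4, fast=0
  step 5: slow=5, fast=2
  step 6: slow=6, fast=4
  step 7: slow=7, fast=6
  step 8: slow=0, fast=0
  slow == fast at node 0: cycle detected

Cycle: yes


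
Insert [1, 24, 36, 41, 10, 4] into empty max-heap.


Insert 1: [1]
Insert 24: [24, 1]
Insert 36: [36, 1, 24]
Insert 41: [41, 36, 24, 1]
Insert 10: [41, 36, 24, 1, 10]
Insert 4: [41, 36, 24, 1, 10, 4]

Final heap: [41, 36, 24, 1, 10, 4]


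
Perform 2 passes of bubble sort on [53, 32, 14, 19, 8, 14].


Initial: [53, 32, 14, 19, 8, 14]
Pass 1: [32, 14, 19, 8, 14, 53] (5 swaps)
Pass 2: [14, 19, 8, 14, 32, 53] (4 swaps)

After 2 passes: [14, 19, 8, 14, 32, 53]


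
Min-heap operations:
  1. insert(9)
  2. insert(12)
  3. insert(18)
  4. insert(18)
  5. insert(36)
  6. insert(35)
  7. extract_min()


insert(9) -> [9]
insert(12) -> [9, 12]
insert(18) -> [9, 12, 18]
insert(18) -> [9, 12, 18, 18]
insert(36) -> [9, 12, 18, 18, 36]
insert(35) -> [9, 12, 18, 18, 36, 35]
extract_min()->9, [12, 18, 18, 35, 36]

Final heap: [12, 18, 18, 35, 36]


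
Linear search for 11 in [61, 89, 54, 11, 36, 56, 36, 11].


i=0: 61!=11
i=1: 89!=11
i=2: 54!=11
i=3: 11==11 found!

Found at 3, 4 comps


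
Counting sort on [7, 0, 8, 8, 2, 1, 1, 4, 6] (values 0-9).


Input: [7, 0, 8, 8, 2, 1, 1, 4, 6]
Counts: [1, 2, 1, 0, 1, 0, 1, 1, 2, 0]

Sorted: [0, 1, 1, 2, 4, 6, 7, 8, 8]


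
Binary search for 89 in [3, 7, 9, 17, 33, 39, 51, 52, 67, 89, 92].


Step 1: lo=0, hi=10, mid=5, val=39
Step 2: lo=6, hi=10, mid=8, val=67
Step 3: lo=9, hi=10, mid=9, val=89

Found at index 9


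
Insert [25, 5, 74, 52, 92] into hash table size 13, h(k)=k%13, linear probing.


Insert 25: h=12 -> slot 12
Insert 5: h=5 -> slot 5
Insert 74: h=9 -> slot 9
Insert 52: h=0 -> slot 0
Insert 92: h=1 -> slot 1

Table: [52, 92, None, None, None, 5, None, None, None, 74, None, None, 25]


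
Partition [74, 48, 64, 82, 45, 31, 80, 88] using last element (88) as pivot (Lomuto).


Pivot: 88
  74 <= 88: advance i (no swap)
  48 <= 88: advance i (no swap)
  64 <= 88: advance i (no swap)
  82 <= 88: advance i (no swap)
  45 <= 88: advance i (no swap)
  31 <= 88: advance i (no swap)
  80 <= 88: advance i (no swap)
Place pivot at 7: [74, 48, 64, 82, 45, 31, 80, 88]

Partitioned: [74, 48, 64, 82, 45, 31, 80, 88]


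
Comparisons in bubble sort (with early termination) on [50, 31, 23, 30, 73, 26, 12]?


Algorithm: bubble sort (with early termination)
Input: [50, 31, 23, 30, 73, 26, 12]
Sorted: [12, 23, 26, 30, 31, 50, 73]

21


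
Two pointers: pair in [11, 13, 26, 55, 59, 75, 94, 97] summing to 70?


lo=0(11)+hi=7(97)=108
lo=0(11)+hi=6(94)=105
lo=0(11)+hi=5(75)=86
lo=0(11)+hi=4(59)=70

Yes: 11+59=70


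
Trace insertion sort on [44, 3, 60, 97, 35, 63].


Initial: [44, 3, 60, 97, 35, 63]
Insert 3: [3, 44, 60, 97, 35, 63]
Insert 60: [3, 44, 60, 97, 35, 63]
Insert 97: [3, 44, 60, 97, 35, 63]
Insert 35: [3, 35, 44, 60, 97, 63]
Insert 63: [3, 35, 44, 60, 63, 97]

Sorted: [3, 35, 44, 60, 63, 97]


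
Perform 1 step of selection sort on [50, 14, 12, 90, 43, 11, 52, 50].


Initial: [50, 14, 12, 90, 43, 11, 52, 50]
Step 1: min=11 at 5
  Swap: [11, 14, 12, 90, 43, 50, 52, 50]

After 1 step: [11, 14, 12, 90, 43, 50, 52, 50]


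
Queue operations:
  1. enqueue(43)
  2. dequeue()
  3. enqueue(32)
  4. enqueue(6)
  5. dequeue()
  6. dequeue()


enqueue(43) -> [43]
dequeue()->43, []
enqueue(32) -> [32]
enqueue(6) -> [32, 6]
dequeue()->32, [6]
dequeue()->6, []

Final queue: []


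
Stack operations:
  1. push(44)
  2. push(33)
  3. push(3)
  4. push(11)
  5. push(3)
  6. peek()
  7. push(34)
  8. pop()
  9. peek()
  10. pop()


push(44) -> [44]
push(33) -> [44, 33]
push(3) -> [44, 33, 3]
push(11) -> [44, 33, 3, 11]
push(3) -> [44, 33, 3, 11, 3]
peek()->3
push(34) -> [44, 33, 3, 11, 3, 34]
pop()->34, [44, 33, 3, 11, 3]
peek()->3
pop()->3, [44, 33, 3, 11]

Final stack: [44, 33, 3, 11]


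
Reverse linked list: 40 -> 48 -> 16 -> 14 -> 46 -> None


Step 1: curr=40, set curr.next=prev(None) | reversed so far: 40
Step 2: curr=48, set curr.next=prev(40) | reversed so far: 48 -> 40
Step 3: curr=16, set curr.next=prev(48) | reversed so far: 16 -> 48 -> 40
Step 4: curr=14, set curr.next=prev(16) | reversed so far: 14 -> 16 -> 48 -> 40
Step 5: curr=46, set curr.next=prev(14) | reversed so far: 46 -> 14 -> 16 -> 48 -> 40

46 -> 14 -> 16 -> 48 -> 40 -> None


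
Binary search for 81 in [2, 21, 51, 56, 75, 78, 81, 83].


Step 1: lo=0, hi=7, mid=3, val=56
Step 2: lo=4, hi=7, mid=5, val=78
Step 3: lo=6, hi=7, mid=6, val=81

Found at index 6


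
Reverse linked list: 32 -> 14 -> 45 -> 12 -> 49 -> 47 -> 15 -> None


Step 1: curr=32, set curr.next=prev(None) | reversed so far: 32
Step 2: curr=14, set curr.next=prev(32) | reversed so far: 14 -> 32
Step 3: curr=45, set curr.next=prev(14) | reversed so far: 45 -> 14 -> 32
Step 4: curr=12, set curr.next=prev(45) | reversed so far: 12 -> 45 -> 14 -> 32
Step 5: curr=49, set curr.next=prev(12) | reversed so far: 49 -> 12 -> 45 -> 14 -> 32
Step 6: curr=47, set curr.next=prev(49) | reversed so far: 47 -> 49 -> 12 -> 45 -> 14 -> 32
Step 7: curr=15, set curr.next=prev(47) | reversed so far: 15 -> 47 -> 49 -> 12 -> 45 -> 14 -> 32

15 -> 47 -> 49 -> 12 -> 45 -> 14 -> 32 -> None


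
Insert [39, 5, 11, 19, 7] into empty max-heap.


Insert 39: [39]
Insert 5: [39, 5]
Insert 11: [39, 5, 11]
Insert 19: [39, 19, 11, 5]
Insert 7: [39, 19, 11, 5, 7]

Final heap: [39, 19, 11, 5, 7]


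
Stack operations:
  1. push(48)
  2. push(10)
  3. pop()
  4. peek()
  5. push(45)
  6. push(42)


push(48) -> [48]
push(10) -> [48, 10]
pop()->10, [48]
peek()->48
push(45) -> [48, 45]
push(42) -> [48, 45, 42]

Final stack: [48, 45, 42]


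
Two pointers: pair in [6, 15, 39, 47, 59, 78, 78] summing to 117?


lo=0(6)+hi=6(78)=84
lo=1(15)+hi=6(78)=93
lo=2(39)+hi=6(78)=117

Yes: 39+78=117


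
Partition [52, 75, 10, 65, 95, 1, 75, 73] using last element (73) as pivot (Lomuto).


Pivot: 73
  52 <= 73: advance i (no swap)
  10 <= 73: swap -> [52, 10, 75, 65, 95, 1, 75, 73]
  65 <= 73: swap -> [52, 10, 65, 75, 95, 1, 75, 73]
  1 <= 73: swap -> [52, 10, 65, 1, 95, 75, 75, 73]
Place pivot at 4: [52, 10, 65, 1, 73, 75, 75, 95]

Partitioned: [52, 10, 65, 1, 73, 75, 75, 95]


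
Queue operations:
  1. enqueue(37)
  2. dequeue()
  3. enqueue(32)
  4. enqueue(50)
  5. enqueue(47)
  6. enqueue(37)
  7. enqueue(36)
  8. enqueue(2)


enqueue(37) -> [37]
dequeue()->37, []
enqueue(32) -> [32]
enqueue(50) -> [32, 50]
enqueue(47) -> [32, 50, 47]
enqueue(37) -> [32, 50, 47, 37]
enqueue(36) -> [32, 50, 47, 37, 36]
enqueue(2) -> [32, 50, 47, 37, 36, 2]

Final queue: [32, 50, 47, 37, 36, 2]


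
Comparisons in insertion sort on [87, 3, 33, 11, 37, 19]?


Algorithm: insertion sort
Input: [87, 3, 33, 11, 37, 19]
Sorted: [3, 11, 19, 33, 37, 87]

12


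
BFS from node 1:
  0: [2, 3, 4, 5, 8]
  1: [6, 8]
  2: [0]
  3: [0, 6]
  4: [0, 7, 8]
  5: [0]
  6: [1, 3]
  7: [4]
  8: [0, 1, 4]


Visit 1, enqueue [6, 8]
Visit 6, enqueue [3]
Visit 8, enqueue [0, 4]
Visit 3, enqueue []
Visit 0, enqueue [2, 5]
Visit 4, enqueue [7]
Visit 2, enqueue []
Visit 5, enqueue []
Visit 7, enqueue []

BFS order: [1, 6, 8, 3, 0, 4, 2, 5, 7]


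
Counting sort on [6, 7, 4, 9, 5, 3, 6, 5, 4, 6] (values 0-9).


Input: [6, 7, 4, 9, 5, 3, 6, 5, 4, 6]
Counts: [0, 0, 0, 1, 2, 2, 3, 1, 0, 1]

Sorted: [3, 4, 4, 5, 5, 6, 6, 6, 7, 9]


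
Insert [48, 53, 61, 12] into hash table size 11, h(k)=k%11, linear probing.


Insert 48: h=4 -> slot 4
Insert 53: h=9 -> slot 9
Insert 61: h=6 -> slot 6
Insert 12: h=1 -> slot 1

Table: [None, 12, None, None, 48, None, 61, None, None, 53, None]


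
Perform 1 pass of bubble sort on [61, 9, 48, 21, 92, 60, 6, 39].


Initial: [61, 9, 48, 21, 92, 60, 6, 39]
Pass 1: [9, 48, 21, 61, 60, 6, 39, 92] (6 swaps)

After 1 pass: [9, 48, 21, 61, 60, 6, 39, 92]


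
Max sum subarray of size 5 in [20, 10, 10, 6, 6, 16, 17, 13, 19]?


[0:5]: 52
[1:6]: 48
[2:7]: 55
[3:8]: 58
[4:9]: 71

Max: 71 at [4:9]


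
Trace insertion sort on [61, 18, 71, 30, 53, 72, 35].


Initial: [61, 18, 71, 30, 53, 72, 35]
Insert 18: [18, 61, 71, 30, 53, 72, 35]
Insert 71: [18, 61, 71, 30, 53, 72, 35]
Insert 30: [18, 30, 61, 71, 53, 72, 35]
Insert 53: [18, 30, 53, 61, 71, 72, 35]
Insert 72: [18, 30, 53, 61, 71, 72, 35]
Insert 35: [18, 30, 35, 53, 61, 71, 72]

Sorted: [18, 30, 35, 53, 61, 71, 72]


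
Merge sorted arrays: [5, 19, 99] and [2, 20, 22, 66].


Take 2 from B
Take 5 from A
Take 19 from A
Take 20 from B
Take 22 from B
Take 66 from B

Merged: [2, 5, 19, 20, 22, 66, 99]


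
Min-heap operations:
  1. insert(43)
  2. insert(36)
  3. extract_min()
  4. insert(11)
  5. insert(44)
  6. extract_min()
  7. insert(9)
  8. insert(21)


insert(43) -> [43]
insert(36) -> [36, 43]
extract_min()->36, [43]
insert(11) -> [11, 43]
insert(44) -> [11, 43, 44]
extract_min()->11, [43, 44]
insert(9) -> [9, 44, 43]
insert(21) -> [9, 21, 43, 44]

Final heap: [9, 21, 43, 44]


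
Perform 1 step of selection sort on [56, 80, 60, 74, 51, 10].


Initial: [56, 80, 60, 74, 51, 10]
Step 1: min=10 at 5
  Swap: [10, 80, 60, 74, 51, 56]

After 1 step: [10, 80, 60, 74, 51, 56]


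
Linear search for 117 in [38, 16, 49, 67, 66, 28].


i=0: 38!=117
i=1: 16!=117
i=2: 49!=117
i=3: 67!=117
i=4: 66!=117
i=5: 28!=117

Not found, 6 comps


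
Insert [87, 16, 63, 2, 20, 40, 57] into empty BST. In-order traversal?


Insert 87: root
Insert 16: L from 87
Insert 63: L from 87 -> R from 16
Insert 2: L from 87 -> L from 16
Insert 20: L from 87 -> R from 16 -> L from 63
Insert 40: L from 87 -> R from 16 -> L from 63 -> R from 20
Insert 57: L from 87 -> R from 16 -> L from 63 -> R from 20 -> R from 40

In-order: [2, 16, 20, 40, 57, 63, 87]


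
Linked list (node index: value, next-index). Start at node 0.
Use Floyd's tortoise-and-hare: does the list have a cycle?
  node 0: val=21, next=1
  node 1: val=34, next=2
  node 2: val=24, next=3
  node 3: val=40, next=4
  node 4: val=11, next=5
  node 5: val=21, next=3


Floyd's tortoise (slow, +1) and hare (fast, +2):
  init: slow=0, fast=0
  step 1: slow=1, fast=2
  step 2: slow=2, fast=4
  step 3: slow=3, fast=3
  slow == fast at node 3: cycle detected

Cycle: yes


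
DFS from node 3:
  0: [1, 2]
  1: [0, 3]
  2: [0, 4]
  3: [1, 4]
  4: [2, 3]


Visit 3, push [4, 1]
Visit 1, push [0]
Visit 0, push [2]
Visit 2, push [4]
Visit 4, push []

DFS order: [3, 1, 0, 2, 4]


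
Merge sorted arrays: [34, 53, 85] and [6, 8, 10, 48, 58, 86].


Take 6 from B
Take 8 from B
Take 10 from B
Take 34 from A
Take 48 from B
Take 53 from A
Take 58 from B
Take 85 from A

Merged: [6, 8, 10, 34, 48, 53, 58, 85, 86]


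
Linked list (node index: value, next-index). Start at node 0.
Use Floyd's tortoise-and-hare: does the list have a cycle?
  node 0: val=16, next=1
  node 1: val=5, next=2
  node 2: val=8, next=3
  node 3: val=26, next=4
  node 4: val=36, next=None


Floyd's tortoise (slow, +1) and hare (fast, +2):
  init: slow=0, fast=0
  step 1: slow=1, fast=2
  step 2: slow=2, fast=4
  step 3: fast -> None, no cycle

Cycle: no


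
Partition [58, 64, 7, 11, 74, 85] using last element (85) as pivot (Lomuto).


Pivot: 85
  58 <= 85: advance i (no swap)
  64 <= 85: advance i (no swap)
  7 <= 85: advance i (no swap)
  11 <= 85: advance i (no swap)
  74 <= 85: advance i (no swap)
Place pivot at 5: [58, 64, 7, 11, 74, 85]

Partitioned: [58, 64, 7, 11, 74, 85]


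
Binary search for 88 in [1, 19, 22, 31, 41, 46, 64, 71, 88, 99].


Step 1: lo=0, hi=9, mid=4, val=41
Step 2: lo=5, hi=9, mid=7, val=71
Step 3: lo=8, hi=9, mid=8, val=88

Found at index 8


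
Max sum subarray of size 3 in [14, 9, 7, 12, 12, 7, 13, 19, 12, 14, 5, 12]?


[0:3]: 30
[1:4]: 28
[2:5]: 31
[3:6]: 31
[4:7]: 32
[5:8]: 39
[6:9]: 44
[7:10]: 45
[8:11]: 31
[9:12]: 31

Max: 45 at [7:10]


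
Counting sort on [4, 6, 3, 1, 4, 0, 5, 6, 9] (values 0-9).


Input: [4, 6, 3, 1, 4, 0, 5, 6, 9]
Counts: [1, 1, 0, 1, 2, 1, 2, 0, 0, 1]

Sorted: [0, 1, 3, 4, 4, 5, 6, 6, 9]


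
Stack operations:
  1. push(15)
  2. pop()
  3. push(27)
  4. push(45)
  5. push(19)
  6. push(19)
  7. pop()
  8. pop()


push(15) -> [15]
pop()->15, []
push(27) -> [27]
push(45) -> [27, 45]
push(19) -> [27, 45, 19]
push(19) -> [27, 45, 19, 19]
pop()->19, [27, 45, 19]
pop()->19, [27, 45]

Final stack: [27, 45]


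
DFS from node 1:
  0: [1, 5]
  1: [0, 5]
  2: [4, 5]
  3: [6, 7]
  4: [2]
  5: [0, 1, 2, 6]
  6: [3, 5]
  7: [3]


Visit 1, push [5, 0]
Visit 0, push [5]
Visit 5, push [6, 2]
Visit 2, push [4]
Visit 4, push []
Visit 6, push [3]
Visit 3, push [7]
Visit 7, push []

DFS order: [1, 0, 5, 2, 4, 6, 3, 7]


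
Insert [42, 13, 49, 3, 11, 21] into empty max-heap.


Insert 42: [42]
Insert 13: [42, 13]
Insert 49: [49, 13, 42]
Insert 3: [49, 13, 42, 3]
Insert 11: [49, 13, 42, 3, 11]
Insert 21: [49, 13, 42, 3, 11, 21]

Final heap: [49, 13, 42, 3, 11, 21]


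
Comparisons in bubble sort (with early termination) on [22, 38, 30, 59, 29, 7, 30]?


Algorithm: bubble sort (with early termination)
Input: [22, 38, 30, 59, 29, 7, 30]
Sorted: [7, 22, 29, 30, 30, 38, 59]

21


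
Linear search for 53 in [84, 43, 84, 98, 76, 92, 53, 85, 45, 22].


i=0: 84!=53
i=1: 43!=53
i=2: 84!=53
i=3: 98!=53
i=4: 76!=53
i=5: 92!=53
i=6: 53==53 found!

Found at 6, 7 comps


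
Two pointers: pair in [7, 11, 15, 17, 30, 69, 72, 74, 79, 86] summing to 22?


lo=0(7)+hi=9(86)=93
lo=0(7)+hi=8(79)=86
lo=0(7)+hi=7(74)=81
lo=0(7)+hi=6(72)=79
lo=0(7)+hi=5(69)=76
lo=0(7)+hi=4(30)=37
lo=0(7)+hi=3(17)=24
lo=0(7)+hi=2(15)=22

Yes: 7+15=22


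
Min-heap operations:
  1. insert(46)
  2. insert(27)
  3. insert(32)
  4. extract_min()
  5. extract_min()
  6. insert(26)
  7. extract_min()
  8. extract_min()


insert(46) -> [46]
insert(27) -> [27, 46]
insert(32) -> [27, 46, 32]
extract_min()->27, [32, 46]
extract_min()->32, [46]
insert(26) -> [26, 46]
extract_min()->26, [46]
extract_min()->46, []

Final heap: []


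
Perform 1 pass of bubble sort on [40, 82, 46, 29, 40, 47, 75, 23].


Initial: [40, 82, 46, 29, 40, 47, 75, 23]
Pass 1: [40, 46, 29, 40, 47, 75, 23, 82] (6 swaps)

After 1 pass: [40, 46, 29, 40, 47, 75, 23, 82]


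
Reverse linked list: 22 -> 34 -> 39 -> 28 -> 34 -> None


Step 1: curr=22, set curr.next=prev(None) | reversed so far: 22
Step 2: curr=34, set curr.next=prev(22) | reversed so far: 34 -> 22
Step 3: curr=39, set curr.next=prev(34) | reversed so far: 39 -> 34 -> 22
Step 4: curr=28, set curr.next=prev(39) | reversed so far: 28 -> 39 -> 34 -> 22
Step 5: curr=34, set curr.next=prev(28) | reversed so far: 34 -> 28 -> 39 -> 34 -> 22

34 -> 28 -> 39 -> 34 -> 22 -> None


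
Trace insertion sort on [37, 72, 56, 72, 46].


Initial: [37, 72, 56, 72, 46]
Insert 72: [37, 72, 56, 72, 46]
Insert 56: [37, 56, 72, 72, 46]
Insert 72: [37, 56, 72, 72, 46]
Insert 46: [37, 46, 56, 72, 72]

Sorted: [37, 46, 56, 72, 72]


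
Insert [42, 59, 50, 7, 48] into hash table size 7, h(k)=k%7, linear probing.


Insert 42: h=0 -> slot 0
Insert 59: h=3 -> slot 3
Insert 50: h=1 -> slot 1
Insert 7: h=0, 2 probes -> slot 2
Insert 48: h=6 -> slot 6

Table: [42, 50, 7, 59, None, None, 48]


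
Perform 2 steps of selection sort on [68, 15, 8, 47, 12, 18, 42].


Initial: [68, 15, 8, 47, 12, 18, 42]
Step 1: min=8 at 2
  Swap: [8, 15, 68, 47, 12, 18, 42]
Step 2: min=12 at 4
  Swap: [8, 12, 68, 47, 15, 18, 42]

After 2 steps: [8, 12, 68, 47, 15, 18, 42]


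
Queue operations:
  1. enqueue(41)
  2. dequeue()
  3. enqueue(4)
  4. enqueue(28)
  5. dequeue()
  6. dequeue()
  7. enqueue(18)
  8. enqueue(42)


enqueue(41) -> [41]
dequeue()->41, []
enqueue(4) -> [4]
enqueue(28) -> [4, 28]
dequeue()->4, [28]
dequeue()->28, []
enqueue(18) -> [18]
enqueue(42) -> [18, 42]

Final queue: [18, 42]


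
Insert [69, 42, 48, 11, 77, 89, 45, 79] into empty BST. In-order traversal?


Insert 69: root
Insert 42: L from 69
Insert 48: L from 69 -> R from 42
Insert 11: L from 69 -> L from 42
Insert 77: R from 69
Insert 89: R from 69 -> R from 77
Insert 45: L from 69 -> R from 42 -> L from 48
Insert 79: R from 69 -> R from 77 -> L from 89

In-order: [11, 42, 45, 48, 69, 77, 79, 89]


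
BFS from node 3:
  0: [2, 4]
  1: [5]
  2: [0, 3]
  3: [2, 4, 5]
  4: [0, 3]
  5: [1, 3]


Visit 3, enqueue [2, 4, 5]
Visit 2, enqueue [0]
Visit 4, enqueue []
Visit 5, enqueue [1]
Visit 0, enqueue []
Visit 1, enqueue []

BFS order: [3, 2, 4, 5, 0, 1]


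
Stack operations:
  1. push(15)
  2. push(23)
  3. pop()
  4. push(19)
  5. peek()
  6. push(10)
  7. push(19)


push(15) -> [15]
push(23) -> [15, 23]
pop()->23, [15]
push(19) -> [15, 19]
peek()->19
push(10) -> [15, 19, 10]
push(19) -> [15, 19, 10, 19]

Final stack: [15, 19, 10, 19]


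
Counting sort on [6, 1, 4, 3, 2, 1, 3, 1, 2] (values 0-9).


Input: [6, 1, 4, 3, 2, 1, 3, 1, 2]
Counts: [0, 3, 2, 2, 1, 0, 1, 0, 0, 0]

Sorted: [1, 1, 1, 2, 2, 3, 3, 4, 6]


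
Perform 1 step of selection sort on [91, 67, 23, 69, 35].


Initial: [91, 67, 23, 69, 35]
Step 1: min=23 at 2
  Swap: [23, 67, 91, 69, 35]

After 1 step: [23, 67, 91, 69, 35]


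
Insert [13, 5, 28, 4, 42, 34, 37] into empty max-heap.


Insert 13: [13]
Insert 5: [13, 5]
Insert 28: [28, 5, 13]
Insert 4: [28, 5, 13, 4]
Insert 42: [42, 28, 13, 4, 5]
Insert 34: [42, 28, 34, 4, 5, 13]
Insert 37: [42, 28, 37, 4, 5, 13, 34]

Final heap: [42, 28, 37, 4, 5, 13, 34]


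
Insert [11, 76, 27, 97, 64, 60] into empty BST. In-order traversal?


Insert 11: root
Insert 76: R from 11
Insert 27: R from 11 -> L from 76
Insert 97: R from 11 -> R from 76
Insert 64: R from 11 -> L from 76 -> R from 27
Insert 60: R from 11 -> L from 76 -> R from 27 -> L from 64

In-order: [11, 27, 60, 64, 76, 97]


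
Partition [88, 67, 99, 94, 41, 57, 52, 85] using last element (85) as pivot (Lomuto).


Pivot: 85
  67 <= 85: swap -> [67, 88, 99, 94, 41, 57, 52, 85]
  41 <= 85: swap -> [67, 41, 99, 94, 88, 57, 52, 85]
  57 <= 85: swap -> [67, 41, 57, 94, 88, 99, 52, 85]
  52 <= 85: swap -> [67, 41, 57, 52, 88, 99, 94, 85]
Place pivot at 4: [67, 41, 57, 52, 85, 99, 94, 88]

Partitioned: [67, 41, 57, 52, 85, 99, 94, 88]


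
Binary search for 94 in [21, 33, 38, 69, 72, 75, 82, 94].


Step 1: lo=0, hi=7, mid=3, val=69
Step 2: lo=4, hi=7, mid=5, val=75
Step 3: lo=6, hi=7, mid=6, val=82
Step 4: lo=7, hi=7, mid=7, val=94

Found at index 7


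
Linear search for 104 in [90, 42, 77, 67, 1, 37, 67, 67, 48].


i=0: 90!=104
i=1: 42!=104
i=2: 77!=104
i=3: 67!=104
i=4: 1!=104
i=5: 37!=104
i=6: 67!=104
i=7: 67!=104
i=8: 48!=104

Not found, 9 comps


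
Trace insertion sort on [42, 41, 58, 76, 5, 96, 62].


Initial: [42, 41, 58, 76, 5, 96, 62]
Insert 41: [41, 42, 58, 76, 5, 96, 62]
Insert 58: [41, 42, 58, 76, 5, 96, 62]
Insert 76: [41, 42, 58, 76, 5, 96, 62]
Insert 5: [5, 41, 42, 58, 76, 96, 62]
Insert 96: [5, 41, 42, 58, 76, 96, 62]
Insert 62: [5, 41, 42, 58, 62, 76, 96]

Sorted: [5, 41, 42, 58, 62, 76, 96]


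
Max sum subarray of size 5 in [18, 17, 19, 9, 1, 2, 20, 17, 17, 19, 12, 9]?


[0:5]: 64
[1:6]: 48
[2:7]: 51
[3:8]: 49
[4:9]: 57
[5:10]: 75
[6:11]: 85
[7:12]: 74

Max: 85 at [6:11]


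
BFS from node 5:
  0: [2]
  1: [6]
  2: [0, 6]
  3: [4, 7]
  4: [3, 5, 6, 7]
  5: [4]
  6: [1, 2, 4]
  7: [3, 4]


Visit 5, enqueue [4]
Visit 4, enqueue [3, 6, 7]
Visit 3, enqueue []
Visit 6, enqueue [1, 2]
Visit 7, enqueue []
Visit 1, enqueue []
Visit 2, enqueue [0]
Visit 0, enqueue []

BFS order: [5, 4, 3, 6, 7, 1, 2, 0]


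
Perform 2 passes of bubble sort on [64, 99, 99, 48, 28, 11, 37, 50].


Initial: [64, 99, 99, 48, 28, 11, 37, 50]
Pass 1: [64, 99, 48, 28, 11, 37, 50, 99] (5 swaps)
Pass 2: [64, 48, 28, 11, 37, 50, 99, 99] (5 swaps)

After 2 passes: [64, 48, 28, 11, 37, 50, 99, 99]


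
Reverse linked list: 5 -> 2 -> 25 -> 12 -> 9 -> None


Step 1: curr=5, set curr.next=prev(None) | reversed so far: 5
Step 2: curr=2, set curr.next=prev(5) | reversed so far: 2 -> 5
Step 3: curr=25, set curr.next=prev(2) | reversed so far: 25 -> 2 -> 5
Step 4: curr=12, set curr.next=prev(25) | reversed so far: 12 -> 25 -> 2 -> 5
Step 5: curr=9, set curr.next=prev(12) | reversed so far: 9 -> 12 -> 25 -> 2 -> 5

9 -> 12 -> 25 -> 2 -> 5 -> None


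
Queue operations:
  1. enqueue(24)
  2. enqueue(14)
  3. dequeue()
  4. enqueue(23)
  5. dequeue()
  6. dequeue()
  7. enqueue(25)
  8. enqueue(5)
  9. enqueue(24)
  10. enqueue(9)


enqueue(24) -> [24]
enqueue(14) -> [24, 14]
dequeue()->24, [14]
enqueue(23) -> [14, 23]
dequeue()->14, [23]
dequeue()->23, []
enqueue(25) -> [25]
enqueue(5) -> [25, 5]
enqueue(24) -> [25, 5, 24]
enqueue(9) -> [25, 5, 24, 9]

Final queue: [25, 5, 24, 9]


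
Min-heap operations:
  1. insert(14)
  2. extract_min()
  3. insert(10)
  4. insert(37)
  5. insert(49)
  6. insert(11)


insert(14) -> [14]
extract_min()->14, []
insert(10) -> [10]
insert(37) -> [10, 37]
insert(49) -> [10, 37, 49]
insert(11) -> [10, 11, 49, 37]

Final heap: [10, 11, 49, 37]


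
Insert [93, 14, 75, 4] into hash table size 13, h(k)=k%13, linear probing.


Insert 93: h=2 -> slot 2
Insert 14: h=1 -> slot 1
Insert 75: h=10 -> slot 10
Insert 4: h=4 -> slot 4

Table: [None, 14, 93, None, 4, None, None, None, None, None, 75, None, None]


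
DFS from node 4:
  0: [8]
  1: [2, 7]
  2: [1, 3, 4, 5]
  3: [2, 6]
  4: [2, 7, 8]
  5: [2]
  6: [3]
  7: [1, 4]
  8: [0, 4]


Visit 4, push [8, 7, 2]
Visit 2, push [5, 3, 1]
Visit 1, push [7]
Visit 7, push []
Visit 3, push [6]
Visit 6, push []
Visit 5, push []
Visit 8, push [0]
Visit 0, push []

DFS order: [4, 2, 1, 7, 3, 6, 5, 8, 0]


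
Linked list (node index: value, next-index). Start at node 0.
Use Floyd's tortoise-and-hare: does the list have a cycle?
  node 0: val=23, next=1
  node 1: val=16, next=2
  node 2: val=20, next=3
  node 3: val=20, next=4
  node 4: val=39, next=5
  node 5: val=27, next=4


Floyd's tortoise (slow, +1) and hare (fast, +2):
  init: slow=0, fast=0
  step 1: slow=1, fast=2
  step 2: slow=2, fast=4
  step 3: slow=3, fast=4
  step 4: slow=4, fast=4
  slow == fast at node 4: cycle detected

Cycle: yes


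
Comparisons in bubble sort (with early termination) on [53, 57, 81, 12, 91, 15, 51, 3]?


Algorithm: bubble sort (with early termination)
Input: [53, 57, 81, 12, 91, 15, 51, 3]
Sorted: [3, 12, 15, 51, 53, 57, 81, 91]

28


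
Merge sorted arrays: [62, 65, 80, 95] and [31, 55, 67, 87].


Take 31 from B
Take 55 from B
Take 62 from A
Take 65 from A
Take 67 from B
Take 80 from A
Take 87 from B

Merged: [31, 55, 62, 65, 67, 80, 87, 95]


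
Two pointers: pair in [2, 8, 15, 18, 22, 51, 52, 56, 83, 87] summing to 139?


lo=0(2)+hi=9(87)=89
lo=1(8)+hi=9(87)=95
lo=2(15)+hi=9(87)=102
lo=3(18)+hi=9(87)=105
lo=4(22)+hi=9(87)=109
lo=5(51)+hi=9(87)=138
lo=6(52)+hi=9(87)=139

Yes: 52+87=139


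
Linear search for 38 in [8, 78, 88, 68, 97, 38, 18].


i=0: 8!=38
i=1: 78!=38
i=2: 88!=38
i=3: 68!=38
i=4: 97!=38
i=5: 38==38 found!

Found at 5, 6 comps


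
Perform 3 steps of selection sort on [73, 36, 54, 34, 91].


Initial: [73, 36, 54, 34, 91]
Step 1: min=34 at 3
  Swap: [34, 36, 54, 73, 91]
Step 2: min=36 at 1
  Swap: [34, 36, 54, 73, 91]
Step 3: min=54 at 2
  Swap: [34, 36, 54, 73, 91]

After 3 steps: [34, 36, 54, 73, 91]


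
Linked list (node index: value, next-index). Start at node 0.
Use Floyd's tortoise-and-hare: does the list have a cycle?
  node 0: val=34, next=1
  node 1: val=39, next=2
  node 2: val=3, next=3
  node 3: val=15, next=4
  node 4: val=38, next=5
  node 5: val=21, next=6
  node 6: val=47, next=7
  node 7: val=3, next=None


Floyd's tortoise (slow, +1) and hare (fast, +2):
  init: slow=0, fast=0
  step 1: slow=1, fast=2
  step 2: slow=2, fast=4
  step 3: slow=3, fast=6
  step 4: fast 6->7->None, no cycle

Cycle: no


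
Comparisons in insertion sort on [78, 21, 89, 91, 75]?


Algorithm: insertion sort
Input: [78, 21, 89, 91, 75]
Sorted: [21, 75, 78, 89, 91]

7


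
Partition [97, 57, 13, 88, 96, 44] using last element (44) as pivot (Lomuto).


Pivot: 44
  13 <= 44: swap -> [13, 57, 97, 88, 96, 44]
Place pivot at 1: [13, 44, 97, 88, 96, 57]

Partitioned: [13, 44, 97, 88, 96, 57]


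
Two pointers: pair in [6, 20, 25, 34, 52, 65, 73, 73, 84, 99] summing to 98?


lo=0(6)+hi=9(99)=105
lo=0(6)+hi=8(84)=90
lo=1(20)+hi=8(84)=104
lo=1(20)+hi=7(73)=93
lo=2(25)+hi=7(73)=98

Yes: 25+73=98


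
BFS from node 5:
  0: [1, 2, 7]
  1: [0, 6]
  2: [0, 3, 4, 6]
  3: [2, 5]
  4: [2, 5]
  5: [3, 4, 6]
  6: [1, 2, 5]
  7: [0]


Visit 5, enqueue [3, 4, 6]
Visit 3, enqueue [2]
Visit 4, enqueue []
Visit 6, enqueue [1]
Visit 2, enqueue [0]
Visit 1, enqueue []
Visit 0, enqueue [7]
Visit 7, enqueue []

BFS order: [5, 3, 4, 6, 2, 1, 0, 7]


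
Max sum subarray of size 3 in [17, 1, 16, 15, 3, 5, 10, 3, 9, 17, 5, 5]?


[0:3]: 34
[1:4]: 32
[2:5]: 34
[3:6]: 23
[4:7]: 18
[5:8]: 18
[6:9]: 22
[7:10]: 29
[8:11]: 31
[9:12]: 27

Max: 34 at [0:3]


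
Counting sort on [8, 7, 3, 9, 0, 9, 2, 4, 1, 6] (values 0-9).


Input: [8, 7, 3, 9, 0, 9, 2, 4, 1, 6]
Counts: [1, 1, 1, 1, 1, 0, 1, 1, 1, 2]

Sorted: [0, 1, 2, 3, 4, 6, 7, 8, 9, 9]


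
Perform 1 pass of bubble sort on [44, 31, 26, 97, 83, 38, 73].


Initial: [44, 31, 26, 97, 83, 38, 73]
Pass 1: [31, 26, 44, 83, 38, 73, 97] (5 swaps)

After 1 pass: [31, 26, 44, 83, 38, 73, 97]


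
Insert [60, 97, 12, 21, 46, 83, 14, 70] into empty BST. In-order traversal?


Insert 60: root
Insert 97: R from 60
Insert 12: L from 60
Insert 21: L from 60 -> R from 12
Insert 46: L from 60 -> R from 12 -> R from 21
Insert 83: R from 60 -> L from 97
Insert 14: L from 60 -> R from 12 -> L from 21
Insert 70: R from 60 -> L from 97 -> L from 83

In-order: [12, 14, 21, 46, 60, 70, 83, 97]


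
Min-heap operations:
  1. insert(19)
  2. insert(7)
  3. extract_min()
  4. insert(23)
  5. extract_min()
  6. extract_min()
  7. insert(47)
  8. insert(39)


insert(19) -> [19]
insert(7) -> [7, 19]
extract_min()->7, [19]
insert(23) -> [19, 23]
extract_min()->19, [23]
extract_min()->23, []
insert(47) -> [47]
insert(39) -> [39, 47]

Final heap: [39, 47]


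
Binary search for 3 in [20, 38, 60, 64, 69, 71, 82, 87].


Step 1: lo=0, hi=7, mid=3, val=64
Step 2: lo=0, hi=2, mid=1, val=38
Step 3: lo=0, hi=0, mid=0, val=20

Not found


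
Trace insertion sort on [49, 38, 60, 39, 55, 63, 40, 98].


Initial: [49, 38, 60, 39, 55, 63, 40, 98]
Insert 38: [38, 49, 60, 39, 55, 63, 40, 98]
Insert 60: [38, 49, 60, 39, 55, 63, 40, 98]
Insert 39: [38, 39, 49, 60, 55, 63, 40, 98]
Insert 55: [38, 39, 49, 55, 60, 63, 40, 98]
Insert 63: [38, 39, 49, 55, 60, 63, 40, 98]
Insert 40: [38, 39, 40, 49, 55, 60, 63, 98]
Insert 98: [38, 39, 40, 49, 55, 60, 63, 98]

Sorted: [38, 39, 40, 49, 55, 60, 63, 98]


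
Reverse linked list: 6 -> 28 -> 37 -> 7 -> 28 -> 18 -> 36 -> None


Step 1: curr=6, set curr.next=prev(None) | reversed so far: 6
Step 2: curr=28, set curr.next=prev(6) | reversed so far: 28 -> 6
Step 3: curr=37, set curr.next=prev(28) | reversed so far: 37 -> 28 -> 6
Step 4: curr=7, set curr.next=prev(37) | reversed so far: 7 -> 37 -> 28 -> 6
Step 5: curr=28, set curr.next=prev(7) | reversed so far: 28 -> 7 -> 37 -> 28 -> 6
Step 6: curr=18, set curr.next=prev(28) | reversed so far: 18 -> 28 -> 7 -> 37 -> 28 -> 6
Step 7: curr=36, set curr.next=prev(18) | reversed so far: 36 -> 18 -> 28 -> 7 -> 37 -> 28 -> 6

36 -> 18 -> 28 -> 7 -> 37 -> 28 -> 6 -> None


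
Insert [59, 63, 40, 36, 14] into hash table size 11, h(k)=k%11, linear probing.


Insert 59: h=4 -> slot 4
Insert 63: h=8 -> slot 8
Insert 40: h=7 -> slot 7
Insert 36: h=3 -> slot 3
Insert 14: h=3, 2 probes -> slot 5

Table: [None, None, None, 36, 59, 14, None, 40, 63, None, None]


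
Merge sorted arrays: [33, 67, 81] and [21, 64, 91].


Take 21 from B
Take 33 from A
Take 64 from B
Take 67 from A
Take 81 from A

Merged: [21, 33, 64, 67, 81, 91]


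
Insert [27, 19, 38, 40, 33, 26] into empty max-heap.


Insert 27: [27]
Insert 19: [27, 19]
Insert 38: [38, 19, 27]
Insert 40: [40, 38, 27, 19]
Insert 33: [40, 38, 27, 19, 33]
Insert 26: [40, 38, 27, 19, 33, 26]

Final heap: [40, 38, 27, 19, 33, 26]


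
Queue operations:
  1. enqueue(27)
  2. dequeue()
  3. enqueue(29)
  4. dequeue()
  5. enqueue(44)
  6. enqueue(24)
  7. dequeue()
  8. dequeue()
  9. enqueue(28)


enqueue(27) -> [27]
dequeue()->27, []
enqueue(29) -> [29]
dequeue()->29, []
enqueue(44) -> [44]
enqueue(24) -> [44, 24]
dequeue()->44, [24]
dequeue()->24, []
enqueue(28) -> [28]

Final queue: [28]


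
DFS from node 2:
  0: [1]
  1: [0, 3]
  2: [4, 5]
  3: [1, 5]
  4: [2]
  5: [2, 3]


Visit 2, push [5, 4]
Visit 4, push []
Visit 5, push [3]
Visit 3, push [1]
Visit 1, push [0]
Visit 0, push []

DFS order: [2, 4, 5, 3, 1, 0]


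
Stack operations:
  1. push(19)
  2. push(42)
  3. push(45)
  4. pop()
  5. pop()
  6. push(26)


push(19) -> [19]
push(42) -> [19, 42]
push(45) -> [19, 42, 45]
pop()->45, [19, 42]
pop()->42, [19]
push(26) -> [19, 26]

Final stack: [19, 26]


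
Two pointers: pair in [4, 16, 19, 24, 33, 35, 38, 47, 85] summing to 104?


lo=0(4)+hi=8(85)=89
lo=1(16)+hi=8(85)=101
lo=2(19)+hi=8(85)=104

Yes: 19+85=104


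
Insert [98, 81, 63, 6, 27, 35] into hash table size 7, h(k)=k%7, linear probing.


Insert 98: h=0 -> slot 0
Insert 81: h=4 -> slot 4
Insert 63: h=0, 1 probes -> slot 1
Insert 6: h=6 -> slot 6
Insert 27: h=6, 3 probes -> slot 2
Insert 35: h=0, 3 probes -> slot 3

Table: [98, 63, 27, 35, 81, None, 6]


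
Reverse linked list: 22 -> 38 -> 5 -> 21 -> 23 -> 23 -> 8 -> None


Step 1: curr=22, set curr.next=prev(None) | reversed so far: 22
Step 2: curr=38, set curr.next=prev(22) | reversed so far: 38 -> 22
Step 3: curr=5, set curr.next=prev(38) | reversed so far: 5 -> 38 -> 22
Step 4: curr=21, set curr.next=prev(5) | reversed so far: 21 -> 5 -> 38 -> 22
Step 5: curr=23, set curr.next=prev(21) | reversed so far: 23 -> 21 -> 5 -> 38 -> 22
Step 6: curr=23, set curr.next=prev(23) | reversed so far: 23 -> 23 -> 21 -> 5 -> 38 -> 22
Step 7: curr=8, set curr.next=prev(23) | reversed so far: 8 -> 23 -> 23 -> 21 -> 5 -> 38 -> 22

8 -> 23 -> 23 -> 21 -> 5 -> 38 -> 22 -> None
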